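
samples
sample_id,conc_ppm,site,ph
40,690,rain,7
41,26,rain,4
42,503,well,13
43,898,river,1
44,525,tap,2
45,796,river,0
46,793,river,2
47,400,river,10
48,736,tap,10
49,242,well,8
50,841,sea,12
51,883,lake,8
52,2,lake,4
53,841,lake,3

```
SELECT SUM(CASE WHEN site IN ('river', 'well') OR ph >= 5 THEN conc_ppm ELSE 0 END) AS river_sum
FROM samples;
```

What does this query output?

sample_id=40: ✓ → 690
sample_id=41: ✗
sample_id=42: ✓ → 503
sample_id=43: ✓ → 898
sample_id=44: ✗
sample_id=45: ✓ → 796
sample_id=46: ✓ → 793
sample_id=47: ✓ → 400
sample_id=48: ✓ → 736
sample_id=49: ✓ → 242
sample_id=50: ✓ → 841
sample_id=51: ✓ → 883
sample_id=52: ✗
sample_id=53: ✗
river_sum = 690 + 503 + 898 + 796 + 793 + 400 + 736 + 242 + 841 + 883 = 6782

6782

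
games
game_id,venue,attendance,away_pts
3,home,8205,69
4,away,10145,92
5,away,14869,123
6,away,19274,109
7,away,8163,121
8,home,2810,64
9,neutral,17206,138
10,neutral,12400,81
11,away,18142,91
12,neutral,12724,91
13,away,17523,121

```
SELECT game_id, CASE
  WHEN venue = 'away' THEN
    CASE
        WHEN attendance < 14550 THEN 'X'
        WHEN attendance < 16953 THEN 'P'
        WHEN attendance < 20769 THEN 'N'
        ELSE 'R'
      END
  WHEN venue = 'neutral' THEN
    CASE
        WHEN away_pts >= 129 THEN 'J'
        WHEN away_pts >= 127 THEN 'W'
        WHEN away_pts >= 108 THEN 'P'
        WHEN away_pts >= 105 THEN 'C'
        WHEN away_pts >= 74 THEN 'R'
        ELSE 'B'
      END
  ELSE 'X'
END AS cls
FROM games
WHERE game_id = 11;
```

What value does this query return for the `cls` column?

game_id = 11: venue=away, attendance=18142, away_pts=91.
venue='away' → inner[attendance < 20769] → N

N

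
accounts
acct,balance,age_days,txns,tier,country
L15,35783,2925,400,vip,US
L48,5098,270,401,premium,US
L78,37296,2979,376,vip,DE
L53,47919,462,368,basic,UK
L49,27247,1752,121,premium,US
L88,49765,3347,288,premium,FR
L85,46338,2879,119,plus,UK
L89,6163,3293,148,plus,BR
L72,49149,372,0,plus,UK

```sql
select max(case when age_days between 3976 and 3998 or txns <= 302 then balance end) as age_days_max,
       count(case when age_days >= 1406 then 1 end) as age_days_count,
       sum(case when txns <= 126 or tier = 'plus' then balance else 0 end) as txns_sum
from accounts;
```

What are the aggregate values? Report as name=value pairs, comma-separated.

[age_days_max: age_days between 3976 and 3998 or txns <= 302]
acct=L15: ✗
acct=L48: ✗
acct=L78: ✗
acct=L53: ✗
acct=L49: ✓ → 27247
acct=L88: ✓ → 49765
acct=L85: ✓ → 46338
acct=L89: ✓ → 6163
acct=L72: ✓ → 49149
age_days_max = MAX(27247, 49765, 46338, 6163, 49149) = 49765
—
[age_days_count: age_days >= 1406]
acct=L15: ✓ → 1
acct=L48: ✗
acct=L78: ✓ → 1
acct=L53: ✗
acct=L49: ✓ → 1
acct=L88: ✓ → 1
acct=L85: ✓ → 1
acct=L89: ✓ → 1
acct=L72: ✗
age_days_count = COUNT(1, 1, 1, 1, 1, 1) = 6
—
[txns_sum: txns <= 126 or tier = 'plus']
acct=L15: ✗
acct=L48: ✗
acct=L78: ✗
acct=L53: ✗
acct=L49: ✓ → 27247
acct=L88: ✗
acct=L85: ✓ → 46338
acct=L89: ✓ → 6163
acct=L72: ✓ → 49149
txns_sum = 27247 + 46338 + 6163 + 49149 = 128897

age_days_max=49765, age_days_count=6, txns_sum=128897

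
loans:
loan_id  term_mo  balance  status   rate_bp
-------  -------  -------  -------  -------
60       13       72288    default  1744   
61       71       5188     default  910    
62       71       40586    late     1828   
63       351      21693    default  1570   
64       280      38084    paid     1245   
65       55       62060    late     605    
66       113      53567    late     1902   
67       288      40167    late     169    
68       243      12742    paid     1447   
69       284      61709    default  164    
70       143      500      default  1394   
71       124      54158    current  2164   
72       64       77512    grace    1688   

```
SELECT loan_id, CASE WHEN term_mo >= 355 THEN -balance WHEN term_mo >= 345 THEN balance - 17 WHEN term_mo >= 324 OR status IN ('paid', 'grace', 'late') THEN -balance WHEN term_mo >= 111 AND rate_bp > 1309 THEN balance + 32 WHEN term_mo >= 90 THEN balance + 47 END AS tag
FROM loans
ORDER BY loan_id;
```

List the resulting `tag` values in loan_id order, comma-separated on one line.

NULL, NULL, -40586, 21676, -38084, -62060, -53567, -40167, -12742, 61756, 532, 54190, -77512

loan_id=60: (no match → NULL) → NULL
loan_id=61: (no match → NULL) → NULL
loan_id=62: term_mo >= 324 OR status IN ('paid', 'grace', 'late') → -40586
loan_id=63: term_mo >= 345 → 21676
loan_id=64: term_mo >= 324 OR status IN ('paid', 'grace', 'late') → -38084
loan_id=65: term_mo >= 324 OR status IN ('paid', 'grace', 'late') → -62060
loan_id=66: term_mo >= 324 OR status IN ('paid', 'grace', 'late') → -53567
loan_id=67: term_mo >= 324 OR status IN ('paid', 'grace', 'late') → -40167
loan_id=68: term_mo >= 324 OR status IN ('paid', 'grace', 'late') → -12742
loan_id=69: term_mo >= 90 → 61756
loan_id=70: term_mo >= 111 AND rate_bp > 1309 → 532
loan_id=71: term_mo >= 111 AND rate_bp > 1309 → 54190
loan_id=72: term_mo >= 324 OR status IN ('paid', 'grace', 'late') → -77512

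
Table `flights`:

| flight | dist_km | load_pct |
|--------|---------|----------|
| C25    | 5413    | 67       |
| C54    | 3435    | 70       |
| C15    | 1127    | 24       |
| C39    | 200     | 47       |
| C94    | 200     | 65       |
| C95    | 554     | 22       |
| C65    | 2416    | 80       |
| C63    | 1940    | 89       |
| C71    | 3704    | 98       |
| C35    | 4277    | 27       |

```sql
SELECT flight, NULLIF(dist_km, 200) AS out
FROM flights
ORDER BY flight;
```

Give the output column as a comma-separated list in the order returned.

flight=C15: dist_km=1127 vs 200: differ → 1127
flight=C25: dist_km=5413 vs 200: differ → 5413
flight=C35: dist_km=4277 vs 200: differ → 4277
flight=C39: dist_km=200 vs 200: equal → NULL
flight=C54: dist_km=3435 vs 200: differ → 3435
flight=C63: dist_km=1940 vs 200: differ → 1940
flight=C65: dist_km=2416 vs 200: differ → 2416
flight=C71: dist_km=3704 vs 200: differ → 3704
flight=C94: dist_km=200 vs 200: equal → NULL
flight=C95: dist_km=554 vs 200: differ → 554

1127, 5413, 4277, NULL, 3435, 1940, 2416, 3704, NULL, 554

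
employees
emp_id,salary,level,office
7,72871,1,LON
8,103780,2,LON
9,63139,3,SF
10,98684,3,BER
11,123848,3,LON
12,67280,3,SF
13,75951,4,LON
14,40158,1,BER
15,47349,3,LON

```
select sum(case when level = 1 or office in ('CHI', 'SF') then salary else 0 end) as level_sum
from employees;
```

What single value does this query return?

243448

emp_id=7: ✓ → 72871
emp_id=8: ✗
emp_id=9: ✓ → 63139
emp_id=10: ✗
emp_id=11: ✗
emp_id=12: ✓ → 67280
emp_id=13: ✗
emp_id=14: ✓ → 40158
emp_id=15: ✗
level_sum = 72871 + 63139 + 67280 + 40158 = 243448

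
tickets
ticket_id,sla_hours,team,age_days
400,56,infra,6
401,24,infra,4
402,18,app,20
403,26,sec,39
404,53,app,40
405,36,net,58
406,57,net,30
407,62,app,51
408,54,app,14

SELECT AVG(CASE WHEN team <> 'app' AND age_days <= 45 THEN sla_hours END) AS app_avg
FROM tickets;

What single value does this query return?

40.75

ticket_id=400: ✓ → 56
ticket_id=401: ✓ → 24
ticket_id=402: ✗
ticket_id=403: ✓ → 26
ticket_id=404: ✗
ticket_id=405: ✗
ticket_id=406: ✓ → 57
ticket_id=407: ✗
ticket_id=408: ✗
app_avg = (56 + 24 + 26 + 57) / 4 = 40.75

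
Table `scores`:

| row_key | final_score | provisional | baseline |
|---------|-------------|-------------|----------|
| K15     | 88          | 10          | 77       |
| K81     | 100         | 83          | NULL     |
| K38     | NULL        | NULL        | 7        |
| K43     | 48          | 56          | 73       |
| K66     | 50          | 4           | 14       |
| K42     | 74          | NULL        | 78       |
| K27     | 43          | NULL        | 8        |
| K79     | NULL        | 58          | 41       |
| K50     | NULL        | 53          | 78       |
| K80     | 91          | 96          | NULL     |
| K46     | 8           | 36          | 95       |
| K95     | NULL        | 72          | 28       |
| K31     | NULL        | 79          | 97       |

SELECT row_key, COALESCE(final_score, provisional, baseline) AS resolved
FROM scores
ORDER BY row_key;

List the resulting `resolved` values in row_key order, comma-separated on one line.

row_key=K15: final_score=88 → 88
row_key=K27: final_score=43 → 43
row_key=K31: final_score=NULL, provisional=79 → 79
row_key=K38: final_score=NULL, provisional=NULL, baseline=7 → 7
row_key=K42: final_score=74 → 74
row_key=K43: final_score=48 → 48
row_key=K46: final_score=8 → 8
row_key=K50: final_score=NULL, provisional=53 → 53
row_key=K66: final_score=50 → 50
row_key=K79: final_score=NULL, provisional=58 → 58
row_key=K80: final_score=91 → 91
row_key=K81: final_score=100 → 100
row_key=K95: final_score=NULL, provisional=72 → 72

88, 43, 79, 7, 74, 48, 8, 53, 50, 58, 91, 100, 72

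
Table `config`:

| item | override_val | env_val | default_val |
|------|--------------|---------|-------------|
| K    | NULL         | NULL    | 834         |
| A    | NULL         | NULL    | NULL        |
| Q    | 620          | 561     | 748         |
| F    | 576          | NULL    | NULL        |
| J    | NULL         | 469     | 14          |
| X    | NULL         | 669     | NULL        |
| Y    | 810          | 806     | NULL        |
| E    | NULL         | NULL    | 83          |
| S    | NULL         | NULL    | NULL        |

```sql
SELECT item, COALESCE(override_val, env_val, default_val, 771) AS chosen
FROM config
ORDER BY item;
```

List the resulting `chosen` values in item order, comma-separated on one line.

item=A: override_val=NULL, env_val=NULL, default_val=NULL, → literal 771 → 771
item=E: override_val=NULL, env_val=NULL, default_val=83 → 83
item=F: override_val=576 → 576
item=J: override_val=NULL, env_val=469 → 469
item=K: override_val=NULL, env_val=NULL, default_val=834 → 834
item=Q: override_val=620 → 620
item=S: override_val=NULL, env_val=NULL, default_val=NULL, → literal 771 → 771
item=X: override_val=NULL, env_val=669 → 669
item=Y: override_val=810 → 810

771, 83, 576, 469, 834, 620, 771, 669, 810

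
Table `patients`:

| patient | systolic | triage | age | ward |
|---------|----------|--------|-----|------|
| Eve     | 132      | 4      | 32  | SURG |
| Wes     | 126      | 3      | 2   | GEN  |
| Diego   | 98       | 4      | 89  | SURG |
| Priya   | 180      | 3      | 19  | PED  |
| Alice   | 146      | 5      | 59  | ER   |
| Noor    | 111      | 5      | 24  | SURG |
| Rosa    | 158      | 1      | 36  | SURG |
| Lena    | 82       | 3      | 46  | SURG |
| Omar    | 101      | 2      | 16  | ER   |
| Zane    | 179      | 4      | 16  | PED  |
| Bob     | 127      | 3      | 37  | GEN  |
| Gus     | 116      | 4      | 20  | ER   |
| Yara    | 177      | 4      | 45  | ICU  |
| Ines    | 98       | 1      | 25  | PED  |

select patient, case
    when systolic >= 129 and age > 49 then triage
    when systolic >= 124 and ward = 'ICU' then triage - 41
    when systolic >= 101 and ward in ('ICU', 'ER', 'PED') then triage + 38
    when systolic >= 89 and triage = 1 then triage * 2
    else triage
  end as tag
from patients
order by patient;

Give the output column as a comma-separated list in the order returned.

patient=Alice: systolic >= 129 and age > 49 → 5
patient=Bob: ELSE → 3
patient=Diego: ELSE → 4
patient=Eve: ELSE → 4
patient=Gus: systolic >= 101 and ward in ('ICU', 'ER', 'PED') → 42
patient=Ines: systolic >= 89 and triage = 1 → 2
patient=Lena: ELSE → 3
patient=Noor: ELSE → 5
patient=Omar: systolic >= 101 and ward in ('ICU', 'ER', 'PED') → 40
patient=Priya: systolic >= 101 and ward in ('ICU', 'ER', 'PED') → 41
patient=Rosa: systolic >= 89 and triage = 1 → 2
patient=Wes: ELSE → 3
patient=Yara: systolic >= 124 and ward = 'ICU' → -37
patient=Zane: systolic >= 101 and ward in ('ICU', 'ER', 'PED') → 42

5, 3, 4, 4, 42, 2, 3, 5, 40, 41, 2, 3, -37, 42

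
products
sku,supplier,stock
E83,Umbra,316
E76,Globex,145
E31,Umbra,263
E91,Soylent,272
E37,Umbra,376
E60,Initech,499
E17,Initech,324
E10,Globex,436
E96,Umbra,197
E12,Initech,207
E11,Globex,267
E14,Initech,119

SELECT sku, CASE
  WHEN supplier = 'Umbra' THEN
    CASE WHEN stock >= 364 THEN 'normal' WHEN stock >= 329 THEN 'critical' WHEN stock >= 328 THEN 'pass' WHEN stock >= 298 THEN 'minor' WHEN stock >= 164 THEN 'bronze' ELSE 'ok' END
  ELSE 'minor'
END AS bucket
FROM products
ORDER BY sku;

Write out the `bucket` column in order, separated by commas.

minor, minor, minor, minor, minor, bronze, normal, minor, minor, minor, minor, bronze

sku=E10: supplier='Globex' → outer ELSE → minor
sku=E11: supplier='Globex' → outer ELSE → minor
sku=E12: supplier='Initech' → outer ELSE → minor
sku=E14: supplier='Initech' → outer ELSE → minor
sku=E17: supplier='Initech' → outer ELSE → minor
sku=E31: supplier='Umbra' → inner[stock >= 164] → bronze
sku=E37: supplier='Umbra' → inner[stock >= 364] → normal
sku=E60: supplier='Initech' → outer ELSE → minor
sku=E76: supplier='Globex' → outer ELSE → minor
sku=E83: supplier='Umbra' → inner[stock >= 298] → minor
sku=E91: supplier='Soylent' → outer ELSE → minor
sku=E96: supplier='Umbra' → inner[stock >= 164] → bronze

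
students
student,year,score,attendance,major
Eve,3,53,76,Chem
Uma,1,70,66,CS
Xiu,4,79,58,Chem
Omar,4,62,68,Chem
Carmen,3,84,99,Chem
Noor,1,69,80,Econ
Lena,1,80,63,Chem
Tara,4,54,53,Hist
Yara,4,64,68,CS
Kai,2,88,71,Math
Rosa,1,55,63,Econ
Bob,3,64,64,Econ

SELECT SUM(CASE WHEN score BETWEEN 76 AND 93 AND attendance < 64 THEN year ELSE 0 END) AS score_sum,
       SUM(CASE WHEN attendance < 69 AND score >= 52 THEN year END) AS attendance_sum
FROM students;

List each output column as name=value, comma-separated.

score_sum=5, attendance_sum=22

[score_sum: score BETWEEN 76 AND 93 AND attendance < 64]
student=Eve: ✗
student=Uma: ✗
student=Xiu: ✓ → 4
student=Omar: ✗
student=Carmen: ✗
student=Noor: ✗
student=Lena: ✓ → 1
student=Tara: ✗
student=Yara: ✗
student=Kai: ✗
student=Rosa: ✗
student=Bob: ✗
score_sum = 4 + 1 = 5
—
[attendance_sum: attendance < 69 AND score >= 52]
student=Eve: ✗
student=Uma: ✓ → 1
student=Xiu: ✓ → 4
student=Omar: ✓ → 4
student=Carmen: ✗
student=Noor: ✗
student=Lena: ✓ → 1
student=Tara: ✓ → 4
student=Yara: ✓ → 4
student=Kai: ✗
student=Rosa: ✓ → 1
student=Bob: ✓ → 3
attendance_sum = 1 + 4 + 4 + 1 + 4 + 4 + 1 + 3 = 22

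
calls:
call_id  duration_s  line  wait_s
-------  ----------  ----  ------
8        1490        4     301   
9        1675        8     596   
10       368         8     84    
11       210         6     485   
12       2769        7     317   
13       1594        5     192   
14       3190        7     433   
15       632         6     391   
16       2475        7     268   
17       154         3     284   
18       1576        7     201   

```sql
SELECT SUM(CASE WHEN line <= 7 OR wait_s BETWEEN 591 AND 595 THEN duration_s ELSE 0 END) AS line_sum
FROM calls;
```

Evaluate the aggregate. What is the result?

call_id=8: ✓ → 1490
call_id=9: ✗
call_id=10: ✗
call_id=11: ✓ → 210
call_id=12: ✓ → 2769
call_id=13: ✓ → 1594
call_id=14: ✓ → 3190
call_id=15: ✓ → 632
call_id=16: ✓ → 2475
call_id=17: ✓ → 154
call_id=18: ✓ → 1576
line_sum = 1490 + 210 + 2769 + 1594 + 3190 + 632 + 2475 + 154 + 1576 = 14090

14090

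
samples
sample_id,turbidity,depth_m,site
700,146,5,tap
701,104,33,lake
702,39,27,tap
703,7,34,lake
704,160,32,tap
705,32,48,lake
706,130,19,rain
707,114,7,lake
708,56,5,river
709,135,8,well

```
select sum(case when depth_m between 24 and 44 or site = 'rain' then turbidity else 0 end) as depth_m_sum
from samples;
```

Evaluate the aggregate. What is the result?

440

sample_id=700: ✗
sample_id=701: ✓ → 104
sample_id=702: ✓ → 39
sample_id=703: ✓ → 7
sample_id=704: ✓ → 160
sample_id=705: ✗
sample_id=706: ✓ → 130
sample_id=707: ✗
sample_id=708: ✗
sample_id=709: ✗
depth_m_sum = 104 + 39 + 7 + 160 + 130 = 440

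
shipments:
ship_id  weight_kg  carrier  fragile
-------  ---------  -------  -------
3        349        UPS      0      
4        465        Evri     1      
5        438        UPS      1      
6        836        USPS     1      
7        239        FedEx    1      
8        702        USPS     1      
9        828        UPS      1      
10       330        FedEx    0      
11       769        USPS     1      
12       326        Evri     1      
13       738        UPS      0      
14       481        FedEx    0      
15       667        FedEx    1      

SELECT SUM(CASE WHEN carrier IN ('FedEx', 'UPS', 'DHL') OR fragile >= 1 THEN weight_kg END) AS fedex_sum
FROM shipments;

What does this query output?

7168

ship_id=3: ✓ → 349
ship_id=4: ✓ → 465
ship_id=5: ✓ → 438
ship_id=6: ✓ → 836
ship_id=7: ✓ → 239
ship_id=8: ✓ → 702
ship_id=9: ✓ → 828
ship_id=10: ✓ → 330
ship_id=11: ✓ → 769
ship_id=12: ✓ → 326
ship_id=13: ✓ → 738
ship_id=14: ✓ → 481
ship_id=15: ✓ → 667
fedex_sum = 349 + 465 + 438 + 836 + 239 + 702 + 828 + 330 + 769 + 326 + 738 + 481 + 667 = 7168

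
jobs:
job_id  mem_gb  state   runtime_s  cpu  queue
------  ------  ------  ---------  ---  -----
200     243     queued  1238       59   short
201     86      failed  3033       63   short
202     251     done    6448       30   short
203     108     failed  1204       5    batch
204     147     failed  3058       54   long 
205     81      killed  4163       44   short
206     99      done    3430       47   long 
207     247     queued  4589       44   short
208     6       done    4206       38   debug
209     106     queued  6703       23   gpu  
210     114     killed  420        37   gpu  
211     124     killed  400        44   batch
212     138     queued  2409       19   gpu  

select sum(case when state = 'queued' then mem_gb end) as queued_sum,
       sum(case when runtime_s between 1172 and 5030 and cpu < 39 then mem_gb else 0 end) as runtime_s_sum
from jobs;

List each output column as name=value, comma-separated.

queued_sum=734, runtime_s_sum=252

[queued_sum: state = 'queued']
job_id=200: ✓ → 243
job_id=201: ✗
job_id=202: ✗
job_id=203: ✗
job_id=204: ✗
job_id=205: ✗
job_id=206: ✗
job_id=207: ✓ → 247
job_id=208: ✗
job_id=209: ✓ → 106
job_id=210: ✗
job_id=211: ✗
job_id=212: ✓ → 138
queued_sum = 243 + 247 + 106 + 138 = 734
—
[runtime_s_sum: runtime_s between 1172 and 5030 and cpu < 39]
job_id=200: ✗
job_id=201: ✗
job_id=202: ✗
job_id=203: ✓ → 108
job_id=204: ✗
job_id=205: ✗
job_id=206: ✗
job_id=207: ✗
job_id=208: ✓ → 6
job_id=209: ✗
job_id=210: ✗
job_id=211: ✗
job_id=212: ✓ → 138
runtime_s_sum = 108 + 6 + 138 = 252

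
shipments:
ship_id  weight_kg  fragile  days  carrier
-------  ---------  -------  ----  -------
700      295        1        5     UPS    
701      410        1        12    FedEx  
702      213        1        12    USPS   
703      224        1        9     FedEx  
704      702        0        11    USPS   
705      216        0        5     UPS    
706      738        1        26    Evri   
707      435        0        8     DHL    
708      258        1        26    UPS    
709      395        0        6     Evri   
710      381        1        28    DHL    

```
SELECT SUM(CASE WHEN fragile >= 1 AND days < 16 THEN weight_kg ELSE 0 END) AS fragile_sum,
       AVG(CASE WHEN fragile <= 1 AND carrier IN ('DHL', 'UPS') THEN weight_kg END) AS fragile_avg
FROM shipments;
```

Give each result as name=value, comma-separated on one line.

fragile_sum=1142, fragile_avg=317

[fragile_sum: fragile >= 1 AND days < 16]
ship_id=700: ✓ → 295
ship_id=701: ✓ → 410
ship_id=702: ✓ → 213
ship_id=703: ✓ → 224
ship_id=704: ✗
ship_id=705: ✗
ship_id=706: ✗
ship_id=707: ✗
ship_id=708: ✗
ship_id=709: ✗
ship_id=710: ✗
fragile_sum = 295 + 410 + 213 + 224 = 1142
—
[fragile_avg: fragile <= 1 AND carrier IN ('DHL', 'UPS')]
ship_id=700: ✓ → 295
ship_id=701: ✗
ship_id=702: ✗
ship_id=703: ✗
ship_id=704: ✗
ship_id=705: ✓ → 216
ship_id=706: ✗
ship_id=707: ✓ → 435
ship_id=708: ✓ → 258
ship_id=709: ✗
ship_id=710: ✓ → 381
fragile_avg = (295 + 216 + 435 + 258 + 381) / 5 = 317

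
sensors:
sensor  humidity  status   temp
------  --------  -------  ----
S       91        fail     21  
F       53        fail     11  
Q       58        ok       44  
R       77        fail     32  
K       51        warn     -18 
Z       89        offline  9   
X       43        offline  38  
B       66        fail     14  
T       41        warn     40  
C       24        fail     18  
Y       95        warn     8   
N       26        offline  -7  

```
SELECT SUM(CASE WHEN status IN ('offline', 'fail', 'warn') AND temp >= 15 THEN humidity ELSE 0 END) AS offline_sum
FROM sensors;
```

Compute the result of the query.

276

sensor=S: ✓ → 91
sensor=F: ✗
sensor=Q: ✗
sensor=R: ✓ → 77
sensor=K: ✗
sensor=Z: ✗
sensor=X: ✓ → 43
sensor=B: ✗
sensor=T: ✓ → 41
sensor=C: ✓ → 24
sensor=Y: ✗
sensor=N: ✗
offline_sum = 91 + 77 + 43 + 41 + 24 = 276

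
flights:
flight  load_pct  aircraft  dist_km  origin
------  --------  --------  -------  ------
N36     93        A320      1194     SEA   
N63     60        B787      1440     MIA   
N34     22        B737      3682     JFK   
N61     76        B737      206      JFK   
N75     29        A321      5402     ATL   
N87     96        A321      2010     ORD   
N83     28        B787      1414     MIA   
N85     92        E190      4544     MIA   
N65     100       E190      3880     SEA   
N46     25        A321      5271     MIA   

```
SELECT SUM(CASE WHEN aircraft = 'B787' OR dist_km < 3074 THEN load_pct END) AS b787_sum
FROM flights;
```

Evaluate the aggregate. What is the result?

flight=N36: ✓ → 93
flight=N63: ✓ → 60
flight=N34: ✗
flight=N61: ✓ → 76
flight=N75: ✗
flight=N87: ✓ → 96
flight=N83: ✓ → 28
flight=N85: ✗
flight=N65: ✗
flight=N46: ✗
b787_sum = 93 + 60 + 76 + 96 + 28 = 353

353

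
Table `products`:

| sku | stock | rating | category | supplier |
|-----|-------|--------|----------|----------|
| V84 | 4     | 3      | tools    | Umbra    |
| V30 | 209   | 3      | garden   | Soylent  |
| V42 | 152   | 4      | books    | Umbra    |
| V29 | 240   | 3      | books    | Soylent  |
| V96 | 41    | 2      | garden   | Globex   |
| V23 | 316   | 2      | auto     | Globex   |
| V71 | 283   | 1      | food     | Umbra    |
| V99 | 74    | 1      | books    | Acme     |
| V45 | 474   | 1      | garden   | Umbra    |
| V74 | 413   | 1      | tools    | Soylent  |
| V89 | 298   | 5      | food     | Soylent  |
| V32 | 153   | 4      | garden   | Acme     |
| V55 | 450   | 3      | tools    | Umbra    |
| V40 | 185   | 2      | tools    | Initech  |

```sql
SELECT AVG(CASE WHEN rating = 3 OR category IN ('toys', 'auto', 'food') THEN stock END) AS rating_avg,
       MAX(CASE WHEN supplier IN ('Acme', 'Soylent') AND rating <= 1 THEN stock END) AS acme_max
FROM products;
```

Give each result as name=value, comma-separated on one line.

[rating_avg: rating = 3 OR category IN ('toys', 'auto', 'food')]
sku=V84: ✓ → 4
sku=V30: ✓ → 209
sku=V42: ✗
sku=V29: ✓ → 240
sku=V96: ✗
sku=V23: ✓ → 316
sku=V71: ✓ → 283
sku=V99: ✗
sku=V45: ✗
sku=V74: ✗
sku=V89: ✓ → 298
sku=V32: ✗
sku=V55: ✓ → 450
sku=V40: ✗
rating_avg = (4 + 209 + 240 + 316 + 283 + 298 + 450) / 7 = 257.1428571429
—
[acme_max: supplier IN ('Acme', 'Soylent') AND rating <= 1]
sku=V84: ✗
sku=V30: ✗
sku=V42: ✗
sku=V29: ✗
sku=V96: ✗
sku=V23: ✗
sku=V71: ✗
sku=V99: ✓ → 74
sku=V45: ✗
sku=V74: ✓ → 413
sku=V89: ✗
sku=V32: ✗
sku=V55: ✗
sku=V40: ✗
acme_max = MAX(74, 413) = 413

rating_avg=257.1428571429, acme_max=413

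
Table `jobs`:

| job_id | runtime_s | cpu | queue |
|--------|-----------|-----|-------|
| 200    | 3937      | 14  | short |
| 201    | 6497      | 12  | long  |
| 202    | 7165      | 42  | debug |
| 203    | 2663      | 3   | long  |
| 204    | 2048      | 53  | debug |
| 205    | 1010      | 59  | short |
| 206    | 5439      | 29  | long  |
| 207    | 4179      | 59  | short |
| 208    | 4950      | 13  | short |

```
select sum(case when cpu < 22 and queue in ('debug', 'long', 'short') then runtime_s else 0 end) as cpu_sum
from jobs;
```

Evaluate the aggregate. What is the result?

job_id=200: ✓ → 3937
job_id=201: ✓ → 6497
job_id=202: ✗
job_id=203: ✓ → 2663
job_id=204: ✗
job_id=205: ✗
job_id=206: ✗
job_id=207: ✗
job_id=208: ✓ → 4950
cpu_sum = 3937 + 6497 + 2663 + 4950 = 18047

18047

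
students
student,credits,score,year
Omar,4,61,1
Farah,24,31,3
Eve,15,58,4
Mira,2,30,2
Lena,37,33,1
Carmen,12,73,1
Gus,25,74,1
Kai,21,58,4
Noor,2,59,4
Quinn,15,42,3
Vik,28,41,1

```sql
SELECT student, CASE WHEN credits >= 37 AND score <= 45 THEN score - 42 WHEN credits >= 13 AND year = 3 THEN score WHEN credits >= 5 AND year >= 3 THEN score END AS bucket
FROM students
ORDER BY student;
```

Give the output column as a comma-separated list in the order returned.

NULL, 58, 31, NULL, 58, -9, NULL, NULL, NULL, 42, NULL

student=Carmen: (no match → NULL) → NULL
student=Eve: credits >= 5 AND year >= 3 → 58
student=Farah: credits >= 13 AND year = 3 → 31
student=Gus: (no match → NULL) → NULL
student=Kai: credits >= 5 AND year >= 3 → 58
student=Lena: credits >= 37 AND score <= 45 → -9
student=Mira: (no match → NULL) → NULL
student=Noor: (no match → NULL) → NULL
student=Omar: (no match → NULL) → NULL
student=Quinn: credits >= 13 AND year = 3 → 42
student=Vik: (no match → NULL) → NULL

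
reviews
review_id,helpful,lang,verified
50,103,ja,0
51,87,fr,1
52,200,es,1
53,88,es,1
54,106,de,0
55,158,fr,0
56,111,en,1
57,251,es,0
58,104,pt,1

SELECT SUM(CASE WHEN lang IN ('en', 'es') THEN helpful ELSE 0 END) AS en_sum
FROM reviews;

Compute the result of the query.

650

review_id=50: ✗
review_id=51: ✗
review_id=52: ✓ → 200
review_id=53: ✓ → 88
review_id=54: ✗
review_id=55: ✗
review_id=56: ✓ → 111
review_id=57: ✓ → 251
review_id=58: ✗
en_sum = 200 + 88 + 111 + 251 = 650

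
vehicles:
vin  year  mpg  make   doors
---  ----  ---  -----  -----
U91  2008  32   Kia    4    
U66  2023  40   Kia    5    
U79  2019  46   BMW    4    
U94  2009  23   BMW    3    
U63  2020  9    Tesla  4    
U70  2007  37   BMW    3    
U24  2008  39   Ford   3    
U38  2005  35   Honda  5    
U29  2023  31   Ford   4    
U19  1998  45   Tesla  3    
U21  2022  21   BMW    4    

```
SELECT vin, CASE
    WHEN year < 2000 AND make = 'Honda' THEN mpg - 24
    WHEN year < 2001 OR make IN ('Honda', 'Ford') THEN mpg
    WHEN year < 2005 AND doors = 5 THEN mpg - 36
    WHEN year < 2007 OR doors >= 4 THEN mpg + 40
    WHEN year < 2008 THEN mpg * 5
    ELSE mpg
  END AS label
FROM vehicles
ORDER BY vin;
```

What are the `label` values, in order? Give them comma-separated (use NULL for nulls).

vin=U19: year < 2001 OR make IN ('Honda', 'Ford') → 45
vin=U21: year < 2007 OR doors >= 4 → 61
vin=U24: year < 2001 OR make IN ('Honda', 'Ford') → 39
vin=U29: year < 2001 OR make IN ('Honda', 'Ford') → 31
vin=U38: year < 2001 OR make IN ('Honda', 'Ford') → 35
vin=U63: year < 2007 OR doors >= 4 → 49
vin=U66: year < 2007 OR doors >= 4 → 80
vin=U70: year < 2008 → 185
vin=U79: year < 2007 OR doors >= 4 → 86
vin=U91: year < 2007 OR doors >= 4 → 72
vin=U94: ELSE → 23

45, 61, 39, 31, 35, 49, 80, 185, 86, 72, 23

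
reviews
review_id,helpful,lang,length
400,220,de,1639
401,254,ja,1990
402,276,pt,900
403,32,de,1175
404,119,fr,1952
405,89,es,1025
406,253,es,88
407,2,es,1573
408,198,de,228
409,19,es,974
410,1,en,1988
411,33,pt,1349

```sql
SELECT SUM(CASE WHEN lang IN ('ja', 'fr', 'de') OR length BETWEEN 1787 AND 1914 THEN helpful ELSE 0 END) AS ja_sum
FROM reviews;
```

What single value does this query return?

823

review_id=400: ✓ → 220
review_id=401: ✓ → 254
review_id=402: ✗
review_id=403: ✓ → 32
review_id=404: ✓ → 119
review_id=405: ✗
review_id=406: ✗
review_id=407: ✗
review_id=408: ✓ → 198
review_id=409: ✗
review_id=410: ✗
review_id=411: ✗
ja_sum = 220 + 254 + 32 + 119 + 198 = 823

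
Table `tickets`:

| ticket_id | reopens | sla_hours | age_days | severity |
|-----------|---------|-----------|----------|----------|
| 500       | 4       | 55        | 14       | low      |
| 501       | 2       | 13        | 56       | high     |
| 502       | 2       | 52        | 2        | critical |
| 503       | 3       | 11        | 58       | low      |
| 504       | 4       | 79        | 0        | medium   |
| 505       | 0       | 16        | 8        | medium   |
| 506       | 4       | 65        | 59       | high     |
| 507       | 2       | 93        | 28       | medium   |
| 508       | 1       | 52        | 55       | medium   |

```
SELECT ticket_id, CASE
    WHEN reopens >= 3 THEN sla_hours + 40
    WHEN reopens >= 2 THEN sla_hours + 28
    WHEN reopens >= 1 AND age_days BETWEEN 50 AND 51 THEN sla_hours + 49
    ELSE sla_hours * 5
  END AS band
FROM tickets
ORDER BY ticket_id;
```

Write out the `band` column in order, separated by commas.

95, 41, 80, 51, 119, 80, 105, 121, 260

ticket_id=500: reopens >= 3 → 95
ticket_id=501: reopens >= 2 → 41
ticket_id=502: reopens >= 2 → 80
ticket_id=503: reopens >= 3 → 51
ticket_id=504: reopens >= 3 → 119
ticket_id=505: ELSE → 80
ticket_id=506: reopens >= 3 → 105
ticket_id=507: reopens >= 2 → 121
ticket_id=508: ELSE → 260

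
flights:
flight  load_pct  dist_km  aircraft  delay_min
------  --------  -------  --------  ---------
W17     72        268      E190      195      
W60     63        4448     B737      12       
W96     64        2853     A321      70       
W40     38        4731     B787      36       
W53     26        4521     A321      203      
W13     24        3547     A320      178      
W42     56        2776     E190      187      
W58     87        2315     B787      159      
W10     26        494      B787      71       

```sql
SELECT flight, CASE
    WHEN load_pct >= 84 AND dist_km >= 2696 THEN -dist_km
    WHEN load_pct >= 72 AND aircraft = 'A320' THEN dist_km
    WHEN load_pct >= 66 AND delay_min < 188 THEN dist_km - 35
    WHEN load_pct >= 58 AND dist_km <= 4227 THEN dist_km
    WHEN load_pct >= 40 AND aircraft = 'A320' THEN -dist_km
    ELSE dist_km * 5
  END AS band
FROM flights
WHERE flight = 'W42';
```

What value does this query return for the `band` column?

13880

flight = W42: load_pct=56, dist_km=2776, aircraft=E190, delay_min=187.
load_pct >= 84 AND dist_km >= 2696 → false
load_pct >= 72 AND aircraft = 'A320' → false
load_pct >= 66 AND delay_min < 188 → false
load_pct >= 58 AND dist_km <= 4227 → false
load_pct >= 40 AND aircraft = 'A320' → false
No prior WHEN matched → ELSE → 13880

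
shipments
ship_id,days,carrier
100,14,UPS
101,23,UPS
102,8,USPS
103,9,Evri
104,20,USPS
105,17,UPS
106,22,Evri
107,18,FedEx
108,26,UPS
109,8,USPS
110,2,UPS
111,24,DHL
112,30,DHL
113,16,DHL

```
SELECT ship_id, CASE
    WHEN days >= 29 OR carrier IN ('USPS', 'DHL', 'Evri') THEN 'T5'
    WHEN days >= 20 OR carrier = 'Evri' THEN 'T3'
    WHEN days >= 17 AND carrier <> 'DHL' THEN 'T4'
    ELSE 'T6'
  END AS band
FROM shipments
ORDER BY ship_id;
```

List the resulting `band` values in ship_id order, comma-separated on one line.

ship_id=100: ELSE → T6
ship_id=101: days >= 20 OR carrier = 'Evri' → T3
ship_id=102: days >= 29 OR carrier IN ('USPS', 'DHL', 'Evri') → T5
ship_id=103: days >= 29 OR carrier IN ('USPS', 'DHL', 'Evri') → T5
ship_id=104: days >= 29 OR carrier IN ('USPS', 'DHL', 'Evri') → T5
ship_id=105: days >= 17 AND carrier <> 'DHL' → T4
ship_id=106: days >= 29 OR carrier IN ('USPS', 'DHL', 'Evri') → T5
ship_id=107: days >= 17 AND carrier <> 'DHL' → T4
ship_id=108: days >= 20 OR carrier = 'Evri' → T3
ship_id=109: days >= 29 OR carrier IN ('USPS', 'DHL', 'Evri') → T5
ship_id=110: ELSE → T6
ship_id=111: days >= 29 OR carrier IN ('USPS', 'DHL', 'Evri') → T5
ship_id=112: days >= 29 OR carrier IN ('USPS', 'DHL', 'Evri') → T5
ship_id=113: days >= 29 OR carrier IN ('USPS', 'DHL', 'Evri') → T5

T6, T3, T5, T5, T5, T4, T5, T4, T3, T5, T6, T5, T5, T5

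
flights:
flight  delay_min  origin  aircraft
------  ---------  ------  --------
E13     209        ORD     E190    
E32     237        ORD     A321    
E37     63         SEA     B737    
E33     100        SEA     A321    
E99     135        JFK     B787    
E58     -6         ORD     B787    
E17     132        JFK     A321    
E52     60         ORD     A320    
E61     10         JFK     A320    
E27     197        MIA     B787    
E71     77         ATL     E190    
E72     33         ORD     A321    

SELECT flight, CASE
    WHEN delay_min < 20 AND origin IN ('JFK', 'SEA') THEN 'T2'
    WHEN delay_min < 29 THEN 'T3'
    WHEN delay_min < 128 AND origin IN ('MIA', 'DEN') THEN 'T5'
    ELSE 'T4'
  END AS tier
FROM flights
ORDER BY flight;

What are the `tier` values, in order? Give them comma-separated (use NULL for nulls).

flight=E13: ELSE → T4
flight=E17: ELSE → T4
flight=E27: ELSE → T4
flight=E32: ELSE → T4
flight=E33: ELSE → T4
flight=E37: ELSE → T4
flight=E52: ELSE → T4
flight=E58: delay_min < 29 → T3
flight=E61: delay_min < 20 AND origin IN ('JFK', 'SEA') → T2
flight=E71: ELSE → T4
flight=E72: ELSE → T4
flight=E99: ELSE → T4

T4, T4, T4, T4, T4, T4, T4, T3, T2, T4, T4, T4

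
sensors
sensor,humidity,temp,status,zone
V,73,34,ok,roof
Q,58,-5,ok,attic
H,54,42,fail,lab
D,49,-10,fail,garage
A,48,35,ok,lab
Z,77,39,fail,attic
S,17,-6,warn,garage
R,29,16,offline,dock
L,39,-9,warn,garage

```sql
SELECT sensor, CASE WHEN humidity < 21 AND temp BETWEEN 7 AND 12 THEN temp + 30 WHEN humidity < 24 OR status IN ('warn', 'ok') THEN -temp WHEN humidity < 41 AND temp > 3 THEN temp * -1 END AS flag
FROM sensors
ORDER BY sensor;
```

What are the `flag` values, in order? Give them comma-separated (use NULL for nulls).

sensor=A: humidity < 24 OR status IN ('warn', 'ok') → -35
sensor=D: (no match → NULL) → NULL
sensor=H: (no match → NULL) → NULL
sensor=L: humidity < 24 OR status IN ('warn', 'ok') → 9
sensor=Q: humidity < 24 OR status IN ('warn', 'ok') → 5
sensor=R: humidity < 41 AND temp > 3 → -16
sensor=S: humidity < 24 OR status IN ('warn', 'ok') → 6
sensor=V: humidity < 24 OR status IN ('warn', 'ok') → -34
sensor=Z: (no match → NULL) → NULL

-35, NULL, NULL, 9, 5, -16, 6, -34, NULL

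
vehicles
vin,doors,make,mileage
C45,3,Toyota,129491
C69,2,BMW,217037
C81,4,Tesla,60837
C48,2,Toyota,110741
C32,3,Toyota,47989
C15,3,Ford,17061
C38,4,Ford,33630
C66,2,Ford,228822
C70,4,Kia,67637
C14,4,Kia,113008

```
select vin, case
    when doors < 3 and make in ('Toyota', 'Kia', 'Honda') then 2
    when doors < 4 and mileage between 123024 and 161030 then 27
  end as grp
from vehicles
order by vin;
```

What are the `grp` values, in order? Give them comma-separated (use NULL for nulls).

NULL, NULL, NULL, NULL, 27, 2, NULL, NULL, NULL, NULL

vin=C14: (no match → NULL) → NULL
vin=C15: (no match → NULL) → NULL
vin=C32: (no match → NULL) → NULL
vin=C38: (no match → NULL) → NULL
vin=C45: doors < 4 and mileage between 123024 and 161030 → 27
vin=C48: doors < 3 and make in ('Toyota', 'Kia', 'Honda') → 2
vin=C66: (no match → NULL) → NULL
vin=C69: (no match → NULL) → NULL
vin=C70: (no match → NULL) → NULL
vin=C81: (no match → NULL) → NULL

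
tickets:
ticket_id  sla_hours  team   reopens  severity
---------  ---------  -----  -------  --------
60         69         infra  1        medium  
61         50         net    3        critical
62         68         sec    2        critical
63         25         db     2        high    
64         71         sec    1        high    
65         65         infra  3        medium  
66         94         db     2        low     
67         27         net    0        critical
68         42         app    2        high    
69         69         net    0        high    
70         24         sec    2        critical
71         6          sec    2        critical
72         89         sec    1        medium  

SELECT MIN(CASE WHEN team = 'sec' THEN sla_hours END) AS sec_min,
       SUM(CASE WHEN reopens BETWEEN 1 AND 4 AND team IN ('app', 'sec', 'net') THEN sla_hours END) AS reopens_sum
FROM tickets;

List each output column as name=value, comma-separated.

sec_min=6, reopens_sum=350

[sec_min: team = 'sec']
ticket_id=60: ✗
ticket_id=61: ✗
ticket_id=62: ✓ → 68
ticket_id=63: ✗
ticket_id=64: ✓ → 71
ticket_id=65: ✗
ticket_id=66: ✗
ticket_id=67: ✗
ticket_id=68: ✗
ticket_id=69: ✗
ticket_id=70: ✓ → 24
ticket_id=71: ✓ → 6
ticket_id=72: ✓ → 89
sec_min = MIN(68, 71, 24, 6, 89) = 6
—
[reopens_sum: reopens BETWEEN 1 AND 4 AND team IN ('app', 'sec', 'net')]
ticket_id=60: ✗
ticket_id=61: ✓ → 50
ticket_id=62: ✓ → 68
ticket_id=63: ✗
ticket_id=64: ✓ → 71
ticket_id=65: ✗
ticket_id=66: ✗
ticket_id=67: ✗
ticket_id=68: ✓ → 42
ticket_id=69: ✗
ticket_id=70: ✓ → 24
ticket_id=71: ✓ → 6
ticket_id=72: ✓ → 89
reopens_sum = 50 + 68 + 71 + 42 + 24 + 6 + 89 = 350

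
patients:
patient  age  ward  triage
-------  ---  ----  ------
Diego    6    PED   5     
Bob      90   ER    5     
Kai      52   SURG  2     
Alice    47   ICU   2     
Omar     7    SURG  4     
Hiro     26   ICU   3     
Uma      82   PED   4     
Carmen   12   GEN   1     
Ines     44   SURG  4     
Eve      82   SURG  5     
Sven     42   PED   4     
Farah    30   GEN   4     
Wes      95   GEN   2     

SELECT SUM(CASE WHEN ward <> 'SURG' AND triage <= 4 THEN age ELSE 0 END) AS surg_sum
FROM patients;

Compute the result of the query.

334

patient=Diego: ✗
patient=Bob: ✗
patient=Kai: ✗
patient=Alice: ✓ → 47
patient=Omar: ✗
patient=Hiro: ✓ → 26
patient=Uma: ✓ → 82
patient=Carmen: ✓ → 12
patient=Ines: ✗
patient=Eve: ✗
patient=Sven: ✓ → 42
patient=Farah: ✓ → 30
patient=Wes: ✓ → 95
surg_sum = 47 + 26 + 82 + 12 + 42 + 30 + 95 = 334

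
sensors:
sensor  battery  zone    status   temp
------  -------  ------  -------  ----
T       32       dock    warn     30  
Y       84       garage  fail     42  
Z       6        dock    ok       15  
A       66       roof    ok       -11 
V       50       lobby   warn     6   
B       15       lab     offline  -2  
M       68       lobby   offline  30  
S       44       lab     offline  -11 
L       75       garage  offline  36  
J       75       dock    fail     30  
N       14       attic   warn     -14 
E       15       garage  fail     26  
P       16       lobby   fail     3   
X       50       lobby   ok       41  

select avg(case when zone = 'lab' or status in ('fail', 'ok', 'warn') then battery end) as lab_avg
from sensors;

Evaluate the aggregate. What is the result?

38.9166666667

sensor=T: ✓ → 32
sensor=Y: ✓ → 84
sensor=Z: ✓ → 6
sensor=A: ✓ → 66
sensor=V: ✓ → 50
sensor=B: ✓ → 15
sensor=M: ✗
sensor=S: ✓ → 44
sensor=L: ✗
sensor=J: ✓ → 75
sensor=N: ✓ → 14
sensor=E: ✓ → 15
sensor=P: ✓ → 16
sensor=X: ✓ → 50
lab_avg = (32 + 84 + 6 + 66 + 50 + 15 + 44 + 75 + 14 + 15 + 16 + 50) / 12 = 38.9166666667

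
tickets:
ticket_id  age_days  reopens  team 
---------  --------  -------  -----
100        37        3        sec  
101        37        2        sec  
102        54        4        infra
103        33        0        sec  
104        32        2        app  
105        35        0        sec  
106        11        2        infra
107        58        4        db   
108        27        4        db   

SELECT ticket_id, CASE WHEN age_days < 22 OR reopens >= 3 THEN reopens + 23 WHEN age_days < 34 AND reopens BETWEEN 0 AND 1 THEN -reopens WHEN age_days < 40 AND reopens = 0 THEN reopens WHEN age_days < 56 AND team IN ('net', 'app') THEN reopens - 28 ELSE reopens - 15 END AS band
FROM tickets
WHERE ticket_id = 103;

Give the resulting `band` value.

ticket_id = 103: age_days=33, reopens=0, team=sec.
age_days < 22 OR reopens >= 3 → false
age_days < 34 AND reopens BETWEEN 0 AND 1 → true → 0

0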